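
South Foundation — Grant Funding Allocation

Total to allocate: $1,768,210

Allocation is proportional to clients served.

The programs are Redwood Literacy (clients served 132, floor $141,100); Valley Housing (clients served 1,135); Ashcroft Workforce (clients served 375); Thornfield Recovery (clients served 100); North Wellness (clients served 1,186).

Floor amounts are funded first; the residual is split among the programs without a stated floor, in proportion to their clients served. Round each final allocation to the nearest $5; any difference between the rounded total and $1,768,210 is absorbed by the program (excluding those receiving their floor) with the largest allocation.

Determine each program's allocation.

Redwood Literacy: $141,100; Valley Housing: $660,505; Ashcroft Workforce: $218,230; Thornfield Recovery: $58,195; North Wellness: $690,180

Minimums first: Redwood Literacy $141,100. Residual $1,627,110.
Residual split over remaining clients served 2,796: Valley Housing 660,504.24 → $660,505; Ashcroft Workforce 218,228.27 → $218,230; Thornfield Recovery 58,194.21 → $58,195; North Wellness 690,183.28 → $690,185.
Rounding difference −$5 applied to North Wellness → $690,180.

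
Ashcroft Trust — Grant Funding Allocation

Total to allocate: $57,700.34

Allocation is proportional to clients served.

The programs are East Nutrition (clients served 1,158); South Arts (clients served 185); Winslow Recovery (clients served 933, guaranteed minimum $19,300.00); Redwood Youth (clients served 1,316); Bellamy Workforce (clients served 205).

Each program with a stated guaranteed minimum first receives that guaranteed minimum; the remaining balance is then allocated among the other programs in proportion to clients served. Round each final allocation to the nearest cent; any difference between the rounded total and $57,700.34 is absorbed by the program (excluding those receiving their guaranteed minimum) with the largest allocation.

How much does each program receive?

Guaranteed amounts: Winslow Recovery $19,300.00. Balance $38,400.34.
Balance split over remaining clients served 2,864: East Nutrition 15,526.3945 → $15,526.39; South Arts 2,480.4689 → $2,480.47; Redwood Youth 17,644.8490 → $17,644.85; Bellamy Workforce 2,748.6277 → $2,748.63.

East Nutrition: $15,526.39; South Arts: $2,480.47; Winslow Recovery: $19,300.00; Redwood Youth: $17,644.85; Bellamy Workforce: $2,748.63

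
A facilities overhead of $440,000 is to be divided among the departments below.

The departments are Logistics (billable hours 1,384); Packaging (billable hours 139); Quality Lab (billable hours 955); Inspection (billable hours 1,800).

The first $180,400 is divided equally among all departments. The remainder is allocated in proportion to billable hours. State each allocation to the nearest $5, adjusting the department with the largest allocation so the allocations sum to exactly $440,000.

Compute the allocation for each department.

First tranche $180,400 split equally: $45,100 each.
Remainder $259,600 by billable hours (total 4,278): Logistics 83,984.67 → $83,985; Packaging 8,434.88 → $8,435; Quality Lab 57,951.85 → $57,950; Inspection 109,228.61 → $109,230.
Totals: Logistics $45,100 + $83,985 = $129,085; Packaging $45,100 + $8,435 = $53,535; Quality Lab $45,100 + $57,950 = $103,050; Inspection $45,100 + $109,230 = $154,330.

Logistics: $129,085 | Packaging: $53,535 | Quality Lab: $103,050 | Inspection: $154,330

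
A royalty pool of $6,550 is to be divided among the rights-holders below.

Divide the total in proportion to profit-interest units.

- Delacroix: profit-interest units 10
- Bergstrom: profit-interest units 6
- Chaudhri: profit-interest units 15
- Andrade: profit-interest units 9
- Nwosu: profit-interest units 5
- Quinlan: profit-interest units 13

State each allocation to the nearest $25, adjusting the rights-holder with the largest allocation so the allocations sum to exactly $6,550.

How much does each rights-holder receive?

Combined profit-interest units = 58.
Pro-rata amounts: Delacroix 10/58 × $6,550 = 1,129.31; Bergstrom 6/58 × $6,550 = 677.59; Chaudhri 15/58 × $6,550 = 1,693.97; Andrade 9/58 × $6,550 = 1,016.38; Nwosu 5/58 × $6,550 = 564.66; Quinlan 13/58 × $6,550 = 1,468.10.
Rounded to nearest $25: Delacroix $1,125; Bergstrom $675; Chaudhri $1,700; Andrade $1,025; Nwosu $575; Quinlan $1,475. Sum = $6,575.
Difference $6,550 − $6,575 = −$25 applied to largest allocation (Chaudhri): Chaudhri becomes $1,675.

Delacroix: $1,125 | Bergstrom: $675 | Chaudhri: $1,675 | Andrade: $1,025 | Nwosu: $575 | Quinlan: $1,475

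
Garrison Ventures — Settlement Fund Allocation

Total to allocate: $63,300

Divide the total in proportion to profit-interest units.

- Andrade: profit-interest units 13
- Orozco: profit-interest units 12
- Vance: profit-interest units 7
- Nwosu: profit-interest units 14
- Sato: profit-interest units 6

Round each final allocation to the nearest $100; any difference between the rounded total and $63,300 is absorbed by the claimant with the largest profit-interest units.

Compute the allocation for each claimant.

Sum of profit-interest units: 13 + 12 + 7 + 14 + 6 = 52.
Pro-rata amounts: Andrade 15,825.00; Orozco 14,607.69; Vance 8,521.15; Nwosu 17,042.31; Sato 7,303.85.
Rounded to nearest $100: Andrade $15,800; Orozco $14,600; Vance $8,500; Nwosu $17,000; Sato $7,300. Sum = $63,200.
Difference $63,300 − $63,200 = +$100 applied to largest profit-interest units (Nwosu): Nwosu becomes $17,100.

Andrade: $15,800 | Orozco: $14,600 | Vance: $8,500 | Nwosu: $17,100 | Sato: $7,300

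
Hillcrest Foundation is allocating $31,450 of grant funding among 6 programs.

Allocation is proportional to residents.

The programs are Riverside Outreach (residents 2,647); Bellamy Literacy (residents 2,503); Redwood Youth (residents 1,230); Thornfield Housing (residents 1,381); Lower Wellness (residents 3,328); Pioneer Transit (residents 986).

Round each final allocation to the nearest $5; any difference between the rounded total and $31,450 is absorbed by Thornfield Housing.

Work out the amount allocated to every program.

Total residents = 12,075.
Pro-rata amounts: Riverside Outreach 2,647/12,075 × $31,450 = 6,894.26; Bellamy Literacy 2,503/12,075 × $31,450 = 6,519.20; Redwood Youth 1,230/12,075 × $31,450 = 3,203.60; Thornfield Housing 1,381/12,075 × $31,450 = 3,596.89; Lower Wellness 3,328/12,075 × $31,450 = 8,667.96; Pioneer Transit 986/12,075 × $31,450 = 2,568.09.
After rounding ($5): Riverside Outreach $6,895; Bellamy Literacy $6,520; Redwood Youth $3,205; Thornfield Housing $3,595; Lower Wellness $8,670; Pioneer Transit $2,570. Sum = $31,455.
Difference $31,450 − $31,455 = −$5 applied to Thornfield Housing: Thornfield Housing becomes $3,590.

Riverside Outreach: $6,895; Bellamy Literacy: $6,520; Redwood Youth: $3,205; Thornfield Housing: $3,590; Lower Wellness: $8,670; Pioneer Transit: $2,570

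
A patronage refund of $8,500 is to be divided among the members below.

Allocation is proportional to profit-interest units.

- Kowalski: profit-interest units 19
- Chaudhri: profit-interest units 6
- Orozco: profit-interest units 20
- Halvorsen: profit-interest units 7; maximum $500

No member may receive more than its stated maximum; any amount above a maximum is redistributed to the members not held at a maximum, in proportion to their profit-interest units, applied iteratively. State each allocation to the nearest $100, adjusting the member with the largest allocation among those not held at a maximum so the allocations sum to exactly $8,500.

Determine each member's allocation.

Combined profit-interest units = 52.
Pro-rata shares before constraints: Kowalski 3,105.77; Chaudhri 980.77; Orozco 3,269.23; Halvorsen 1,144.23.
Cap binds for Halvorsen ($500); residual $8,000 reallocated over remaining profit-interest units 45.
Shares after redistribution: Kowalski 3,377.78 → $3,400; Chaudhri 1,066.67 → $1,100; Orozco 3,555.56 → $3,600.
Rounding difference −$100 applied to Orozco → $3,500.

Kowalski: $3,400 | Chaudhri: $1,100 | Orozco: $3,500 | Halvorsen: $500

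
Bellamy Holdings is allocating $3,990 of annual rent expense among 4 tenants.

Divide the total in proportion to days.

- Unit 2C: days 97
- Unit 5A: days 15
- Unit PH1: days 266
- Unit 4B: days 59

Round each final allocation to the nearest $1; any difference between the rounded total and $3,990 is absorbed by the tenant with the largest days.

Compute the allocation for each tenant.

Total days = 437.
Proportional shares: Unit 2C 97/437 × $3,990 = 885.65; Unit 5A 15/437 × $3,990 = 136.96; Unit PH1 266/437 × $3,990 = 2,428.70; Unit 4B 59/437 × $3,990 = 538.70.
At nearest $1: Unit 2C $886; Unit 5A $137; Unit PH1 $2,429; Unit 4B $539. Sum = $3,991.
Difference $3,990 − $3,991 = −$1 applied to largest days (Unit PH1): Unit PH1 becomes $2,428.

Unit 2C: $886 | Unit 5A: $137 | Unit PH1: $2,428 | Unit 4B: $539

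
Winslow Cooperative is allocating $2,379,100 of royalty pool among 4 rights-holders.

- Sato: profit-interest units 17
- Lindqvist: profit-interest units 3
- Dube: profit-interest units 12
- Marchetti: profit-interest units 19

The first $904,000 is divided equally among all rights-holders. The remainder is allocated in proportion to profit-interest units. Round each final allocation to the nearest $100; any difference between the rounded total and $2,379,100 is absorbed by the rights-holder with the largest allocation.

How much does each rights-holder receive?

Equal tier: $904,000 ÷ 4 = $226,000 apiece.
Remainder $1,475,100 by profit-interest units (total 51): Sato 491,700.00 → $491,700; Lindqvist 86,770.59 → $86,800; Dube 347,082.35 → $347,100; Marchetti 549,547.06 → $549,500.
Totals: Sato $226,000 + $491,700 = $717,700; Lindqvist $226,000 + $86,800 = $312,800; Dube $226,000 + $347,100 = $573,100; Marchetti $226,000 + $549,500 = $775,500.

Sato: $717,700 · Lindqvist: $312,800 · Dube: $573,100 · Marchetti: $775,500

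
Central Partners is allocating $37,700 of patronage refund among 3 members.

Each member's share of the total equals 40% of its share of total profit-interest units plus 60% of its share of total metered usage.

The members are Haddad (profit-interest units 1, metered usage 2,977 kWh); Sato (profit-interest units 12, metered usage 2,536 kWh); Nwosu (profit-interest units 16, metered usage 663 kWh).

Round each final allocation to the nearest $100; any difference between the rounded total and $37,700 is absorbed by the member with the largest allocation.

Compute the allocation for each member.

Haddad: $11,400 · Sato: $15,600 · Nwosu: $10,700

Profit-interest units total 29; metered usage total 6,176.
Composite weights (40% profit-interest units + 60% metered usage): Haddad 0.3030; Sato 0.4119; Nwosu 0.2851.
Pro-rata amounts: Haddad 11,423.46; Sato 15,528.26; Nwosu 10,748.28.
Rounded to nearest $100: Haddad $11,400; Sato $15,500; Nwosu $10,700. Sum = $37,600.
Difference $37,700 − $37,600 = +$100 applied to largest allocation (Sato): Sato becomes $15,600.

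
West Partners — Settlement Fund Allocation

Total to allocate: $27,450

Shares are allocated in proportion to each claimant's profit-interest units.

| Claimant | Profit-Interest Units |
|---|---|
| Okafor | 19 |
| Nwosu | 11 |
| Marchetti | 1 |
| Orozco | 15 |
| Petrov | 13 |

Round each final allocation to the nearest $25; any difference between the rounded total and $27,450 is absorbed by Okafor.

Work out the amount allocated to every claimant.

Sum of profit-interest units: 59.
Raw shares: Okafor 19/59 × $27,450 = 8,839.83; Nwosu 11/59 × $27,450 = 5,117.80; Marchetti 1/59 × $27,450 = 465.25; Orozco 15/59 × $27,450 = 6,978.81; Petrov 13/59 × $27,450 = 6,048.31.
After rounding ($25): Okafor $8,850; Nwosu $5,125; Marchetti $475; Orozco $6,975; Petrov $6,050. Sum = $27,475.
Difference $27,450 − $27,475 = −$25 applied to Okafor: Okafor becomes $8,825.

Okafor: $8,825 · Nwosu: $5,125 · Marchetti: $475 · Orozco: $6,975 · Petrov: $6,050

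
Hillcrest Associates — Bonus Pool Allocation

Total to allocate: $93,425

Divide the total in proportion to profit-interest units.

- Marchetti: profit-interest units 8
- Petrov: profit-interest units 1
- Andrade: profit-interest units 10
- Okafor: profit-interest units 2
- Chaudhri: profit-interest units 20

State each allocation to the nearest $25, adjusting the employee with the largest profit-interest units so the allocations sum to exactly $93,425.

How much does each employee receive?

Marchetti: $18,225 | Petrov: $2,275 | Andrade: $22,775 | Okafor: $4,550 | Chaudhri: $45,600

Sum of profit-interest units: 41.
Proportional shares: Marchetti 8/41 × $93,425 = 18,229.27; Petrov 1/41 × $93,425 = 2,278.66; Andrade 10/41 × $93,425 = 22,786.59; Okafor 2/41 × $93,425 = 4,557.32; Chaudhri 20/41 × $93,425 = 45,573.17.
After rounding ($25): Marchetti $18,225; Petrov $2,275; Andrade $22,775; Okafor $4,550; Chaudhri $45,575. Sum = $93,400.
Difference $93,425 − $93,400 = +$25 applied to largest profit-interest units (Chaudhri): Chaudhri becomes $45,600.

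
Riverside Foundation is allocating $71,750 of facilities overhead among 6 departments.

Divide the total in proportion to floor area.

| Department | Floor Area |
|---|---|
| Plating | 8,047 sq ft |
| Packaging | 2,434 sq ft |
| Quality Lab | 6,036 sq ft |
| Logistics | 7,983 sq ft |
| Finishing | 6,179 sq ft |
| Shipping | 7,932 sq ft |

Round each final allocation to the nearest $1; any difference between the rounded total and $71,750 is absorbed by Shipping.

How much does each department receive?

Plating: $14,954 · Packaging: $4,523 · Quality Lab: $11,217 · Logistics: $14,835 · Finishing: $11,482 · Shipping: $14,739

Sum of floor area: 38,611.
Proportional shares: Plating 8,047/38,611 × $71,750 = 14,953.57; Packaging 2,434/38,611 × $71,750 = 4,523.05; Quality Lab 6,036/38,611 × $71,750 = 11,216.57; Logistics 7,983/38,611 × $71,750 = 14,834.64; Finishing 6,179/38,611 × $71,750 = 11,482.30; Shipping 7,932/38,611 × $71,750 = 14,739.87.
After rounding ($1): Plating $14,954; Packaging $4,523; Quality Lab $11,217; Logistics $14,835; Finishing $11,482; Shipping $14,740. Sum = $71,751.
Difference $71,750 − $71,751 = −$1 applied to Shipping: Shipping becomes $14,739.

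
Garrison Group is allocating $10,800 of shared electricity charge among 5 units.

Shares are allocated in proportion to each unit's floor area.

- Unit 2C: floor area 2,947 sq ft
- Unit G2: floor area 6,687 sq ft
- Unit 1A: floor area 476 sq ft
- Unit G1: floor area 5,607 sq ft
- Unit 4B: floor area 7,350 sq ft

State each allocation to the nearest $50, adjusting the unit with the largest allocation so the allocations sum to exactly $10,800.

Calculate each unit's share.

Combined floor area = 23,067.
Proportional shares: Unit 2C 2,947/23,067 × $10,800 = 1,379.79; Unit G2 6,687/23,067 × $10,800 = 3,130.86; Unit 1A 476/23,067 × $10,800 = 222.86; Unit G1 5,607/23,067 × $10,800 = 2,625.20; Unit 4B 7,350/23,067 × $10,800 = 3,441.28.
At nearest $50: Unit 2C $1,400; Unit G2 $3,150; Unit 1A $200; Unit G1 $2,650; Unit 4B $3,450. Sum = $10,850.
Difference $10,800 − $10,850 = −$50 applied to largest allocation (Unit 4B): Unit 4B becomes $3,400.

Unit 2C: $1,400 | Unit G2: $3,150 | Unit 1A: $200 | Unit G1: $2,650 | Unit 4B: $3,400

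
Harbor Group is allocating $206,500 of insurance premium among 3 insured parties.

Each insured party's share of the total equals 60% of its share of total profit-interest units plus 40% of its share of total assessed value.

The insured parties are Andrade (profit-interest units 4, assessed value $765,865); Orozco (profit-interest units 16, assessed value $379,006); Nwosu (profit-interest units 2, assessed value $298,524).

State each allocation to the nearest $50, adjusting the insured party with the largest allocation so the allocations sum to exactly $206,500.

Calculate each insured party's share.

Andrade: $66,350 | Orozco: $111,800 | Nwosu: $28,350

Totals — profit-interest units 22, assessed value 1,443,395.
Blended shares (60% profit-interest units + 40% assessed value): Andrade 0.3213; Orozco 0.5414; Nwosu 0.1373.
Pro-rata amounts: Andrade 66,354.81; Orozco 111,798.16; Nwosu 28,347.03.
After rounding ($50): Andrade $66,350; Orozco $111,800; Nwosu $28,350. Sum = $206,500.
Rounded total matches; no reconciliation needed.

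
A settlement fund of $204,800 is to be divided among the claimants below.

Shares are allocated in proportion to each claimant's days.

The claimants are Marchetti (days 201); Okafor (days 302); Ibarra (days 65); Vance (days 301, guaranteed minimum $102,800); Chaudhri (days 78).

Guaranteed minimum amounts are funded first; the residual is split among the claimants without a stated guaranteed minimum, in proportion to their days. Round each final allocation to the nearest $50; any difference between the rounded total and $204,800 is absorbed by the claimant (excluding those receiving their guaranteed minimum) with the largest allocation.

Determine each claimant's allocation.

Guaranteed amounts: Vance $102,800. Remaining pool $102,000.
Remaining pool split over remaining days 646: Marchetti 31,736.84 → $31,750; Okafor 47,684.21 → $47,700; Ibarra 10,263.16 → $10,250; Chaudhri 12,315.79 → $12,300.

Marchetti: $31,750 | Okafor: $47,700 | Ibarra: $10,250 | Vance: $102,800 | Chaudhri: $12,300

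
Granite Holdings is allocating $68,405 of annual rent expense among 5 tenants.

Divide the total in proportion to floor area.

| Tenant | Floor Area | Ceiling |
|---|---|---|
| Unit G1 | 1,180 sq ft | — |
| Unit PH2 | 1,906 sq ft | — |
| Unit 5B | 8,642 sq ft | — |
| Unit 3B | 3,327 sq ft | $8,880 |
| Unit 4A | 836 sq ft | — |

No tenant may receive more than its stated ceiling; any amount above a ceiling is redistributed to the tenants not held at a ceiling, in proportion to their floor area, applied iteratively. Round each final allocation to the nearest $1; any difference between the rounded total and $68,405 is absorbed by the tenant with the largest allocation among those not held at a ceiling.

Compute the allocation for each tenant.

Floor area total: 15,891.
Proportional shares (ignoring caps): Unit G1 5,079.47; Unit PH2 8,204.64; Unit 5B 37,200.68; Unit 3B 14,321.53; Unit 4A 3,598.68.
Capped: Unit 3B ($8,880); remaining pool $59,525 reallocated over remaining floor area 12,564.
Remaining shares: Unit G1 5,590.54 → $5,591; Unit PH2 9,030.14 → $9,030; Unit 5B 40,943.57 → $40,944; Unit 4A 3,960.75 → $3,961.
Rounding difference −$1 applied to Unit 5B → $40,943.

Unit G1: $5,591 · Unit PH2: $9,030 · Unit 5B: $40,943 · Unit 3B: $8,880 · Unit 4A: $3,961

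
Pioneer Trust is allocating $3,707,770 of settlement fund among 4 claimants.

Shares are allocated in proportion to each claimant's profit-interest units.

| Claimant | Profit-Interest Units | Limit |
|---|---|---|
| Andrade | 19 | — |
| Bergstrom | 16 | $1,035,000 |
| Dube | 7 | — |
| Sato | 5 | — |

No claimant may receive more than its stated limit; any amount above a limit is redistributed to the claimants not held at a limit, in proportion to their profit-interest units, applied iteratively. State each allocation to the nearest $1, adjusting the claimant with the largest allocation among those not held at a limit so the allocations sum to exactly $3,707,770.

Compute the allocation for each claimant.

Andrade: $1,638,149 | Bergstrom: $1,035,000 | Dube: $603,529 | Sato: $431,092

Sum of profit-interest units: 47.
Unconstrained shares: Andrade 1,498,885.74; Bergstrom 1,262,219.57; Dube 552,221.06; Sato 394,443.62.
Held at cap: Bergstrom ($1,035,000); balance $2,672,770 reallocated over remaining profit-interest units 31.
Shares after redistribution: Andrade 1,638,149.35 → $1,638,149; Dube 603,528.71 → $603,529; Sato 431,091.94 → $431,092.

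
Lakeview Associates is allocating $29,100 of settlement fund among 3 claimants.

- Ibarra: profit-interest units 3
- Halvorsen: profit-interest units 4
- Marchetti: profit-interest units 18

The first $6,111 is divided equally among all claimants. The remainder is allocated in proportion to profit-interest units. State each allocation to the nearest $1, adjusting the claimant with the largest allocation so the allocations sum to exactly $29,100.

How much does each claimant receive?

$6,111 shared equally gives $2,037 per claimant.
Remainder $22,989 by profit-interest units (total 25): Ibarra 2,758.68 → $2,759; Halvorsen 3,678.24 → $3,678; Marchetti 16,552.08 → $16,552.
Totals: Ibarra $2,037 + $2,759 = $4,796; Halvorsen $2,037 + $3,678 = $5,715; Marchetti $2,037 + $16,552 = $18,589.

Ibarra: $4,796 · Halvorsen: $5,715 · Marchetti: $18,589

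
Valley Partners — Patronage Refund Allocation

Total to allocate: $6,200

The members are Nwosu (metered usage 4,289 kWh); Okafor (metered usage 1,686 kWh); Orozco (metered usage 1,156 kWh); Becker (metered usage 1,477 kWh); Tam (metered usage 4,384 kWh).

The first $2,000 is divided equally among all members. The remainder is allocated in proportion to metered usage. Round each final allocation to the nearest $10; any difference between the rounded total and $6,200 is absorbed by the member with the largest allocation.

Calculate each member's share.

Nwosu: $1,790; Okafor: $950; Orozco: $770; Becker: $880; Tam: $1,810

Equal tier: $2,000 ÷ 5 = $400 apiece.
Remainder $4,200 by metered usage (total 12,992): Nwosu 1,386.53 → $1,390; Okafor 545.04 → $550; Orozco 373.71 → $370; Becker 477.48 → $480; Tam 1,417.24 → $1,420.
Rounding difference −$10 on remainder applied to Tam.
Totals: Nwosu $400 + $1,390 = $1,790; Okafor $400 + $550 = $950; Orozco $400 + $370 = $770; Becker $400 + $480 = $880; Tam $400 + $1,410 = $1,810.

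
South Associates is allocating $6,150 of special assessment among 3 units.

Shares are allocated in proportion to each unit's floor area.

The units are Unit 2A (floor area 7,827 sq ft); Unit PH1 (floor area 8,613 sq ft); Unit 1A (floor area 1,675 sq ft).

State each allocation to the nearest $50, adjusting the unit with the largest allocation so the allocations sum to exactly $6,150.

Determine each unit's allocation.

Sum of floor area: 18,115.
Proportional shares: Unit 2A 7,827/18,115 × $6,150 = 2,657.25; Unit PH1 8,613/18,115 × $6,150 = 2,924.09; Unit 1A 1,675/18,115 × $6,150 = 568.66.
After rounding ($50): Unit 2A $2,650; Unit PH1 $2,900; Unit 1A $550. Sum = $6,100.
Difference $6,150 − $6,100 = +$50 applied to largest allocation (Unit PH1): Unit PH1 becomes $2,950.

Unit 2A: $2,650 | Unit PH1: $2,950 | Unit 1A: $550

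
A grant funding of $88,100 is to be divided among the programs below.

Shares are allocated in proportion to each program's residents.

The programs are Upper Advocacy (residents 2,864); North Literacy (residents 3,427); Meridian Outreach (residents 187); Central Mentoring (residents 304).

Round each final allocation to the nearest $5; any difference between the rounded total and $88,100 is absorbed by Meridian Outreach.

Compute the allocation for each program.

Residents total: 6,782.
Raw shares: Upper Advocacy 2,864/6,782 × $88,100 = 37,204.13; North Literacy 3,427/6,782 × $88,100 = 44,517.65; Meridian Outreach 187/6,782 × $88,100 = 2,429.18; Central Mentoring 304/6,782 × $88,100 = 3,949.04.
Rounded to nearest $5: Upper Advocacy $37,205; North Literacy $44,520; Meridian Outreach $2,430; Central Mentoring $3,950. Sum = $88,105.
Difference $88,100 − $88,105 = −$5 applied to Meridian Outreach: Meridian Outreach becomes $2,425.

Upper Advocacy: $37,205 · North Literacy: $44,520 · Meridian Outreach: $2,425 · Central Mentoring: $3,950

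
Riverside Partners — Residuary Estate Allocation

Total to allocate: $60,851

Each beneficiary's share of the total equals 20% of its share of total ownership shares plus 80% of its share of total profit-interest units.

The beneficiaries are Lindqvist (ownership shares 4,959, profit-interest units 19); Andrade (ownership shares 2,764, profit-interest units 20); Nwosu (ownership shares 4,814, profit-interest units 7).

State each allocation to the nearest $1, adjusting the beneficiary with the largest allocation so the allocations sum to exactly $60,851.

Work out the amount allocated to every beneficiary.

Lindqvist: $24,921 | Andrade: $23,849 | Nwosu: $12,081

Totals — ownership shares 12,537, profit-interest units 46.
Blended shares (20% ownership shares + 80% profit-interest units): Lindqvist 0.4095; Andrade 0.3919; Nwosu 0.1985.
Raw shares: Lindqvist 24,921.20; Andrade 23,848.70; Nwosu 12,081.10.
Rounded to nearest $1: Lindqvist $24,921; Andrade $23,849; Nwosu $12,081. Sum = $60,851.
No rounding difference to absorb.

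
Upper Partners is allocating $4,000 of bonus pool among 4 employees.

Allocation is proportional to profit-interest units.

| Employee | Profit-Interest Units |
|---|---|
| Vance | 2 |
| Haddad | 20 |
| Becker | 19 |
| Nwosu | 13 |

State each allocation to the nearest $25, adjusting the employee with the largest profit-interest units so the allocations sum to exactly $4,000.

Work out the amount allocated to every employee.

Vance: $150 | Haddad: $1,475 | Becker: $1,400 | Nwosu: $975

Combined profit-interest units = 2 + 20 + 19 + 13 = 54.
Unrounded shares: Vance 148.15; Haddad 1,481.48; Becker 1,407.41; Nwosu 962.96.
At nearest $25: Vance $150; Haddad $1,475; Becker $1,400; Nwosu $975. Sum = $4,000.
Sum already equals the total — no adjustment.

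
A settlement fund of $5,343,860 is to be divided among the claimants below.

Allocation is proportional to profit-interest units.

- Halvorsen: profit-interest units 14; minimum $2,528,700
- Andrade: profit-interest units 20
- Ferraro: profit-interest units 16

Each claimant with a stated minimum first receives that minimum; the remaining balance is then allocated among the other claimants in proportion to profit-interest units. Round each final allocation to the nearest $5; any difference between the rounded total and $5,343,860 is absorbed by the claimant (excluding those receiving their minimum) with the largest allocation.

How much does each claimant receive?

Fund the minimums — Halvorsen $2,528,700. Remaining pool $2,815,160.
Remaining pool split over remaining profit-interest units 36: Andrade 1,563,977.78 → $1,563,980; Ferraro 1,251,182.22 → $1,251,180.

Halvorsen: $2,528,700; Andrade: $1,563,980; Ferraro: $1,251,180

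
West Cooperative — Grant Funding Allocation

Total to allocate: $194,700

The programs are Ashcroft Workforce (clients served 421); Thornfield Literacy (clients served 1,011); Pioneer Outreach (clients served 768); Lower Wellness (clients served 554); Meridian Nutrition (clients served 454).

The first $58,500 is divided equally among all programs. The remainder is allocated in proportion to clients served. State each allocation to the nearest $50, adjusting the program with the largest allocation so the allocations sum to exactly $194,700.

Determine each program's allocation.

$58,500 shared equally gives $11,700 per program.
Remainder $136,200 by clients served (total 3,208): Ashcroft Workforce 17,874.13 → $17,850; Thornfield Literacy 42,923.38 → $42,900; Pioneer Outreach 32,606.48 → $32,600; Lower Wellness 23,520.82 → $23,500; Meridian Nutrition 19,275.19 → $19,300.
Rounding difference +$50 on remainder applied to Thornfield Literacy.
Totals: Ashcroft Workforce $11,700 + $17,850 = $29,550; Thornfield Literacy $11,700 + $42,950 = $54,650; Pioneer Outreach $11,700 + $32,600 = $44,300; Lower Wellness $11,700 + $23,500 = $35,200; Meridian Nutrition $11,700 + $19,300 = $31,000.

Ashcroft Workforce: $29,550 | Thornfield Literacy: $54,650 | Pioneer Outreach: $44,300 | Lower Wellness: $35,200 | Meridian Nutrition: $31,000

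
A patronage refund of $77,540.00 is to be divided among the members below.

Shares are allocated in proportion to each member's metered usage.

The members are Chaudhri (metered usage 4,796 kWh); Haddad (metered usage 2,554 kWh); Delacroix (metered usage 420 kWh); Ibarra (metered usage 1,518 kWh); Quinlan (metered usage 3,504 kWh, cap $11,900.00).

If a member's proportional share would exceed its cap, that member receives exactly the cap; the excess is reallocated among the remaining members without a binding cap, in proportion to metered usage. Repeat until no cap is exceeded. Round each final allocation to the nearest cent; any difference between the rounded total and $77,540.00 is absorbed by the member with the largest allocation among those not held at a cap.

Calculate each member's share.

Chaudhri: $33,894.21 · Haddad: $18,049.59 · Delacroix: $2,968.22 · Ibarra: $10,727.98 · Quinlan: $11,900.00

Total metered usage = 12,792.
Pro-rata shares before constraints: Chaudhri 29,071.4384; Haddad 15,481.3290; Delacroix 2,545.8724; Ibarra 9,201.5103; Quinlan 21,239.8499.
Held at cap: Quinlan ($11,900.00); remaining pool $65,640.00 reallocated over remaining metered usage 9,288.
Shares after redistribution: Chaudhri 33,894.2119 → $33,894.21; Haddad 18,049.5866 → $18,049.59; Delacroix 2,968.2171 → $2,968.22; Ibarra 10,727.9845 → $10,727.98.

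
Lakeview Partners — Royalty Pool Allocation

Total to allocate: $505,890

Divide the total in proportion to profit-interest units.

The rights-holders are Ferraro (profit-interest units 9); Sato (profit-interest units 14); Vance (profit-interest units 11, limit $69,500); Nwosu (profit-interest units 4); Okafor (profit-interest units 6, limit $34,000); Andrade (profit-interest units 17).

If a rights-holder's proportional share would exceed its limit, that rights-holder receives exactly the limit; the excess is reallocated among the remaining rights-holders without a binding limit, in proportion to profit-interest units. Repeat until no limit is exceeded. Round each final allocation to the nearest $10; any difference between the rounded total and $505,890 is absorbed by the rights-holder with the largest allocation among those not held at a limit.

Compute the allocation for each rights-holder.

Total profit-interest units = 61.
Pro-rata shares before constraints: Ferraro 74,639.51; Sato 116,105.90; Vance 91,226.07; Nwosu 33,173.11; Okafor 49,759.67; Andrade 140,985.74.
Capped: Vance ($69,500), Okafor ($34,000); residual $402,390 reallocated over remaining profit-interest units 44.
Redistributed shares: Ferraro 82,307.05 → $82,310; Sato 128,033.18 → $128,030; Nwosu 36,580.91 → $36,580; Andrade 155,468.86 → $155,470.

Ferraro: $82,310; Sato: $128,030; Vance: $69,500; Nwosu: $36,580; Okafor: $34,000; Andrade: $155,470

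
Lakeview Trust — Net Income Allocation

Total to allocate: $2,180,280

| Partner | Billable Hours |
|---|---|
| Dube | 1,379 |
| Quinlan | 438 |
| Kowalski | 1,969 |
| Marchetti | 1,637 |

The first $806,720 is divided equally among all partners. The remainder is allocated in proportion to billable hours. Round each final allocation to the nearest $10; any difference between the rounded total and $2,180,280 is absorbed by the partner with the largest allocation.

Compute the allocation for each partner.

Dube: $550,960 | Quinlan: $312,620 | Kowalski: $700,390 | Marchetti: $616,310

First tranche $806,720 split equally: $201,680 each.
Remainder $1,373,560 by billable hours (total 5,423): Dube 349,278.86 → $349,280; Quinlan 110,938.46 → $110,940; Kowalski 498,716.51 → $498,720; Marchetti 414,626.17 → $414,630.
Rounding difference −$10 on remainder applied to Kowalski.
Totals: Dube $201,680 + $349,280 = $550,960; Quinlan $201,680 + $110,940 = $312,620; Kowalski $201,680 + $498,710 = $700,390; Marchetti $201,680 + $414,630 = $616,310.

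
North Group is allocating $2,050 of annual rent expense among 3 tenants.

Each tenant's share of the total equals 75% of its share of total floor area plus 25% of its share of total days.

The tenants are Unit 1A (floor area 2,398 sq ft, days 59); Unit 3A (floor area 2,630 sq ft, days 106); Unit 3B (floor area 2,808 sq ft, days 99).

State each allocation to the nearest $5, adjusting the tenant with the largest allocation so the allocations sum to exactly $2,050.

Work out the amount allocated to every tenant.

Floor area total 7,836; days total 264.
Combined weights (75% floor area + 25% days): Unit 1A 0.2854; Unit 3A 0.3521; Unit 3B 0.3625.
Unrounded shares: Unit 1A 585.05; Unit 3A 721.81; Unit 3B 743.14.
After rounding ($5): Unit 1A $585; Unit 3A $720; Unit 3B $745. Sum = $2,050.
No rounding difference to absorb.

Unit 1A: $585; Unit 3A: $720; Unit 3B: $745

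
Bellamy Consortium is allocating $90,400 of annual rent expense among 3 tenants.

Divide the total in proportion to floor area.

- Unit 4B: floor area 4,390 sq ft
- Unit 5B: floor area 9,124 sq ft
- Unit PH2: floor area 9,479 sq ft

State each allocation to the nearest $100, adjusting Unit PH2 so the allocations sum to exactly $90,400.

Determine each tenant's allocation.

Combined floor area = 22,993.
Raw shares: Unit 4B 4,390/22,993 × $90,400 = 17,259.86; Unit 5B 9,124/22,993 × $90,400 = 35,872.20; Unit PH2 9,479/22,993 × $90,400 = 37,267.93.
At nearest $100: Unit 4B $17,300; Unit 5B $35,900; Unit PH2 $37,300. Sum = $90,500.
Difference $90,400 − $90,500 = −$100 applied to Unit PH2: Unit PH2 becomes $37,200.

Unit 4B: $17,300; Unit 5B: $35,900; Unit PH2: $37,200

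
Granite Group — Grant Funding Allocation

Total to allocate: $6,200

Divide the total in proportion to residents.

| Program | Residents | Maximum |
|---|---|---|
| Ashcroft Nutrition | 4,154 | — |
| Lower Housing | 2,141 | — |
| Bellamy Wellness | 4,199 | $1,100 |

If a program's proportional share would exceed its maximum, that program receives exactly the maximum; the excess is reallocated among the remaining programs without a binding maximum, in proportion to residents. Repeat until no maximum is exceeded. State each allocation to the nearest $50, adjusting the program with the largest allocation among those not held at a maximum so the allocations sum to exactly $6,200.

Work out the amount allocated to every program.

Combined residents = 10,494.
Pro-rata shares before constraints: Ashcroft Nutrition 2,454.24; Lower Housing 1,264.93; Bellamy Wellness 2,480.83.
Capped: Bellamy Wellness ($1,100); balance $5,100 reallocated over remaining residents 6,295.
Redistributed shares: Ashcroft Nutrition 3,365.43 → $3,350; Lower Housing 1,734.57 → $1,750.

Ashcroft Nutrition: $3,350 | Lower Housing: $1,750 | Bellamy Wellness: $1,100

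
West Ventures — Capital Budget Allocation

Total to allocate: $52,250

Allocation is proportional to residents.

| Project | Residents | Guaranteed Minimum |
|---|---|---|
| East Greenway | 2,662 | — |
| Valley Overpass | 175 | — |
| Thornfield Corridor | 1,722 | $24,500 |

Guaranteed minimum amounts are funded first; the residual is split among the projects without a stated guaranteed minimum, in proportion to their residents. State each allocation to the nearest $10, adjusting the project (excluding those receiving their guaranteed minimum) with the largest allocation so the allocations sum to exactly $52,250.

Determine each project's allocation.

Guaranteed amounts: Thornfield Corridor $24,500. Remaining pool $27,750.
Remaining pool split over remaining residents 2,837: East Greenway 26,038.24 → $26,040; Valley Overpass 1,711.76 → $1,710.

East Greenway: $26,040; Valley Overpass: $1,710; Thornfield Corridor: $24,500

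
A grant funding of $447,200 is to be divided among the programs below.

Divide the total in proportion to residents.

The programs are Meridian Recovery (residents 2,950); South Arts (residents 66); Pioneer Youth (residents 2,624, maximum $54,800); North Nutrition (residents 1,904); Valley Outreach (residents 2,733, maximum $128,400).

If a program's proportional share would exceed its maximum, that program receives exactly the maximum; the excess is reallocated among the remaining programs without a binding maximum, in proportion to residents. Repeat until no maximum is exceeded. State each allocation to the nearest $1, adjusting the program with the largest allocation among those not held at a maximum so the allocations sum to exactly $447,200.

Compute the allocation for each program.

Residents total: 10,277.
Proportional shares (ignoring caps): Meridian Recovery 128,368.20; South Arts 2,871.97; Pioneer Youth 114,182.43; North Nutrition 82,851.88; Valley Outreach 118,925.52.
Cap binds for Pioneer Youth ($54,800); balance $392,400 reallocated over remaining residents 7,653.
Cap binds for Valley Outreach ($128,400); balance $264,000 reallocated over remaining residents 4,920.
Redistributed shares: Meridian Recovery 158,292.68 → $158,293; South Arts 3,541.46 → $3,541; North Nutrition 102,165.85 → $102,166.

Meridian Recovery: $158,293 · South Arts: $3,541 · Pioneer Youth: $54,800 · North Nutrition: $102,166 · Valley Outreach: $128,400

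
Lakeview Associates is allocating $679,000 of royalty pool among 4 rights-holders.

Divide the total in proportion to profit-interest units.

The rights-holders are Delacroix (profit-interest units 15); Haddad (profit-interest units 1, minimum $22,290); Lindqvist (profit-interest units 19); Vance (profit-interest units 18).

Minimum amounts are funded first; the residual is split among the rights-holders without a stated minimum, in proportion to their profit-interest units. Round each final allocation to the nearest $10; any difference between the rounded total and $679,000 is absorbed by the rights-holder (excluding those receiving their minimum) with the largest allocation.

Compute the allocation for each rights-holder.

Guaranteed amounts: Haddad $22,290. Balance $656,710.
Balance split over remaining profit-interest units 52: Delacroix 189,435.58 → $189,440; Lindqvist 239,951.73 → $239,950; Vance 227,322.69 → $227,320.

Delacroix: $189,440 · Haddad: $22,290 · Lindqvist: $239,950 · Vance: $227,320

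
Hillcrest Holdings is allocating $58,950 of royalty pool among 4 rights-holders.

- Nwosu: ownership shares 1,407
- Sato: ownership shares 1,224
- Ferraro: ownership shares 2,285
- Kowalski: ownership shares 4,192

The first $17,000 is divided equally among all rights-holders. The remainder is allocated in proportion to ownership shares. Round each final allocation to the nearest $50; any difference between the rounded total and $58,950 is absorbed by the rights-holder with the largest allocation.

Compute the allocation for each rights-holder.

Nwosu: $10,750; Sato: $9,900; Ferraro: $14,750; Kowalski: $23,550

Equal tier: $17,000 ÷ 4 = $4,250 apiece.
Remainder $41,950 by ownership shares (total 9,108): Nwosu 6,480.42 → $6,500; Sato 5,637.55 → $5,650; Ferraro 10,524.35 → $10,500; Kowalski 19,307.69 → $19,300.
Totals: Nwosu $4,250 + $6,500 = $10,750; Sato $4,250 + $5,650 = $9,900; Ferraro $4,250 + $10,500 = $14,750; Kowalski $4,250 + $19,300 = $23,550.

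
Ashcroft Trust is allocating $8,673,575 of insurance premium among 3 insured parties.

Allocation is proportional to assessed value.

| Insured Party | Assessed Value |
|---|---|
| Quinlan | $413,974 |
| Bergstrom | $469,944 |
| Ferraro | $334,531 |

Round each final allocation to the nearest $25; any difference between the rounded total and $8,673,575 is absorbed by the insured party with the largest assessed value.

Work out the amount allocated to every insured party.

Assessed value total: 1,218,449.
Proportional shares: Quinlan 413,974/1,218,449 × $8,673,575 = 2,946,889.48; Bergstrom 469,944/1,218,449 × $8,673,575 = 3,345,314.03; Ferraro 334,531/1,218,449 × $8,673,575 = 2,381,371.50.
After rounding ($25): Quinlan $2,946,900; Bergstrom $3,345,325; Ferraro $2,381,375. Sum = $8,673,600.
Difference $8,673,575 − $8,673,600 = −$25 applied to largest assessed value (Bergstrom): Bergstrom becomes $3,345,300.

Quinlan: $2,946,900 · Bergstrom: $3,345,300 · Ferraro: $2,381,375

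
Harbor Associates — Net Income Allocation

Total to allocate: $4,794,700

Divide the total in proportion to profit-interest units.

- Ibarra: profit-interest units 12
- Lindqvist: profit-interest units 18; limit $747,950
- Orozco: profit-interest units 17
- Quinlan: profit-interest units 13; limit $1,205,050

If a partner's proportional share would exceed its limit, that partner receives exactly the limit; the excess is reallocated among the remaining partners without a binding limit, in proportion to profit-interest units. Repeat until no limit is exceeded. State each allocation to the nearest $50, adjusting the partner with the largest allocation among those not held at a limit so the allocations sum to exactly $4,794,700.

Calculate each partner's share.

Sum of profit-interest units: 60.
Pro-rata shares before constraints: Ibarra 958,940.00; Lindqvist 1,438,410.00; Orozco 1,358,498.33; Quinlan 1,038,851.67.
Held at cap: Lindqvist ($747,950); remaining pool $4,046,750 reallocated over remaining profit-interest units 42.
Held at cap: Quinlan ($1,205,050); remaining pool $2,841,700 reallocated over remaining profit-interest units 29.
Shares after redistribution: Ibarra 1,175,875.86 → $1,175,900; Orozco 1,665,824.14 → $1,665,800.

Ibarra: $1,175,900 | Lindqvist: $747,950 | Orozco: $1,665,800 | Quinlan: $1,205,050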